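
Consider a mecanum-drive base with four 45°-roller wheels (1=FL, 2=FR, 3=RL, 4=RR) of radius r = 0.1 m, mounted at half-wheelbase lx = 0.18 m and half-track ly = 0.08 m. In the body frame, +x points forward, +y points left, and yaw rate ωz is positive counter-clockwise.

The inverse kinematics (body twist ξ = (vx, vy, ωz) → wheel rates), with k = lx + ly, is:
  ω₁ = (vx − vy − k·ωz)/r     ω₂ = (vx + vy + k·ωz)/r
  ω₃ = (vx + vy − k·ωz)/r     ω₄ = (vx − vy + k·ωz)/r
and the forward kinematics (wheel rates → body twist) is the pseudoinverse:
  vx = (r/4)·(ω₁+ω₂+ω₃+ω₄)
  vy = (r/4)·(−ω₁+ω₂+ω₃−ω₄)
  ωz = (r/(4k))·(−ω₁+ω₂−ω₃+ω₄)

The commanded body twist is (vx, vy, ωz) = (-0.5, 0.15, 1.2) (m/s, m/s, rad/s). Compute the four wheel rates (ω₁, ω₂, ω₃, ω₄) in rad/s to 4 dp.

k = lx + ly = 0.18 + 0.08 = 0.2600;  k·ωz = 0.2600·1.2 = 0.3120
ω₁ (FL) = (vx − vy − k·ωz)/r = -0.9620/0.1 = -9.6200
ω₂ (FR) = (vx + vy + k·ωz)/r = -0.0380/0.1 = -0.3800
ω₃ (RL) = (vx + vy − k·ωz)/r = -0.6620/0.1 = -6.6200
ω₄ (RR) = (vx − vy + k·ωz)/r = -0.3380/0.1 = -3.3800

(-9.6200, -0.3800, -6.6200, -3.3800)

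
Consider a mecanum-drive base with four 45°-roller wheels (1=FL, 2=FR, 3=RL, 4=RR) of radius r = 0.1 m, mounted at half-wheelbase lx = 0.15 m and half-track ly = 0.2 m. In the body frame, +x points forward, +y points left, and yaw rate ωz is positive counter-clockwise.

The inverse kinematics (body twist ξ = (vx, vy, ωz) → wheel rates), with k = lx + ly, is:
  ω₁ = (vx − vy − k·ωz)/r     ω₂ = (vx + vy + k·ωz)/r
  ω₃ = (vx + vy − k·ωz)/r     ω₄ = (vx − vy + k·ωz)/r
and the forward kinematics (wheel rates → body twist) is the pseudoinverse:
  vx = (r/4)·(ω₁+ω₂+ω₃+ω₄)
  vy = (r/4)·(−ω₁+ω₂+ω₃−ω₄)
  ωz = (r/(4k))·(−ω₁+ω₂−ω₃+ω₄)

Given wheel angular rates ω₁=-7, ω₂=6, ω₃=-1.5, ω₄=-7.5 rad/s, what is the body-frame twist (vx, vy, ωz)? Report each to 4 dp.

(-0.2500, 0.4750, 0.5000)

k = lx + ly = 0.15 + 0.2 = 0.3500
ω₁+ω₂+ω₃+ω₄ = -10.0000  →  vx = (0.1/4)·-10.0000 = -0.2500
−ω₁+ω₂+ω₃−ω₄ = 19.0000  →  vy = (0.1/4)·19.0000 = 0.4750
−ω₁+ω₂−ω₃+ω₄ = 7.0000  →  ωz = (0.1/1.4000)·7.0000 = 0.5000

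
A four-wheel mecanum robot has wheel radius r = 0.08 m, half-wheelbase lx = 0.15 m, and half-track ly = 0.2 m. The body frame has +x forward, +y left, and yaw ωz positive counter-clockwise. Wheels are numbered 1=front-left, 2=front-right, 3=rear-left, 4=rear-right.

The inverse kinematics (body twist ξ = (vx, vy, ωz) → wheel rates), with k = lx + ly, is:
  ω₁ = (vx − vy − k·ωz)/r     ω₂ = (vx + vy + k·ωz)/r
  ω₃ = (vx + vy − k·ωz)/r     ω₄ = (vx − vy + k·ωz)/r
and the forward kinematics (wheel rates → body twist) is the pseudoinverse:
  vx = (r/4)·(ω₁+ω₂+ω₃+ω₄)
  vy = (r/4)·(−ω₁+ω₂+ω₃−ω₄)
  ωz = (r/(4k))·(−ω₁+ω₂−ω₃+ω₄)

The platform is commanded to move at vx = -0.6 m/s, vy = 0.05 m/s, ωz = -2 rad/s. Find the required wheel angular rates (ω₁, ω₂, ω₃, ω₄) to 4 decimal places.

k = lx + ly = 0.15 + 0.2 = 0.3500;  k·ωz = 0.3500·-2 = -0.7000
ω₁ (FL) = (vx − vy − k·ωz)/r = 0.0500/0.08 = 0.6250
ω₂ (FR) = (vx + vy + k·ωz)/r = -1.2500/0.08 = -15.6250
ω₃ (RL) = (vx + vy − k·ωz)/r = 0.1500/0.08 = 1.8750
ω₄ (RR) = (vx − vy + k·ωz)/r = -1.3500/0.08 = -16.8750

(0.6250, -15.6250, 1.8750, -16.8750)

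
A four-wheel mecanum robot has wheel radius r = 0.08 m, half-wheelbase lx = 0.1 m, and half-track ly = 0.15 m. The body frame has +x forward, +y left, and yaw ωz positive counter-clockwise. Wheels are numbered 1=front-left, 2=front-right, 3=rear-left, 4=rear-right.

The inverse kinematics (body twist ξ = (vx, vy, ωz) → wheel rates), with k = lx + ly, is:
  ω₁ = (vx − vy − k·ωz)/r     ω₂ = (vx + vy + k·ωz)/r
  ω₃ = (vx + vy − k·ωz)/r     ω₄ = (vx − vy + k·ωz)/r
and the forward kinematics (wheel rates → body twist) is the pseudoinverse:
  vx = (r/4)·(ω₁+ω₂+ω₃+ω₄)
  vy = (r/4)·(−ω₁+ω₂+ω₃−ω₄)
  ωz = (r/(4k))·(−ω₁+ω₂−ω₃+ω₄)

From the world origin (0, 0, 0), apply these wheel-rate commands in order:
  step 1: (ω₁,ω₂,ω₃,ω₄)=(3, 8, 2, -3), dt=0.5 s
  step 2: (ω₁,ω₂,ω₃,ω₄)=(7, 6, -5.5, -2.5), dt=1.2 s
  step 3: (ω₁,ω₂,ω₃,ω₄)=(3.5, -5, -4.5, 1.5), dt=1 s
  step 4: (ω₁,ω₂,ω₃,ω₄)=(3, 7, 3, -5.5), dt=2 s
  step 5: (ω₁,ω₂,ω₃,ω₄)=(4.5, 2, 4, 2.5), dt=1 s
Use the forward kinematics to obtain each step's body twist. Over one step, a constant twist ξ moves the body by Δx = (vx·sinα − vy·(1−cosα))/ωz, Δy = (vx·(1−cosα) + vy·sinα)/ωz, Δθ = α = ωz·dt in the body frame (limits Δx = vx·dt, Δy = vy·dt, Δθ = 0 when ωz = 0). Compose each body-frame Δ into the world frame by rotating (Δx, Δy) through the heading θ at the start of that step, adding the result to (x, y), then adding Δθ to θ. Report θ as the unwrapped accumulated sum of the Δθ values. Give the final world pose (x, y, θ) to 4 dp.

step 1: ξ=(vx,vy,ωz)=(0.2000, 0.2000, 0.0000), dt=0.5 → body Δ=(0.1000, 0.1000, 0.0000) → world pose (0.1000, 0.1000, 0.0000)
step 2: ξ=(vx,vy,ωz)=(0.1000, -0.0800, 0.1600), dt=1.2 → body Δ=(0.1285, -0.0839, 0.1920) → world pose (0.2285, 0.0161, 0.1920)
step 3: ξ=(vx,vy,ωz)=(-0.0900, -0.2900, -0.2000), dt=1.0 → body Δ=(-0.1183, -0.2791, -0.2000) → world pose (0.1656, -0.2805, -0.0080)
step 4: ξ=(vx,vy,ωz)=(0.1500, 0.2500, -0.3600), dt=2.0 → body Δ=(0.4471, 0.3545, -0.7200) → world pose (0.6155, 0.0704, -0.7280)
step 5: ξ=(vx,vy,ωz)=(0.2600, -0.0200, -0.3200), dt=1.0 → body Δ=(0.2524, -0.0609, -0.3200) → world pose (0.7634, -0.1430, -1.0480)

(0.7634, -0.1430, -1.0480)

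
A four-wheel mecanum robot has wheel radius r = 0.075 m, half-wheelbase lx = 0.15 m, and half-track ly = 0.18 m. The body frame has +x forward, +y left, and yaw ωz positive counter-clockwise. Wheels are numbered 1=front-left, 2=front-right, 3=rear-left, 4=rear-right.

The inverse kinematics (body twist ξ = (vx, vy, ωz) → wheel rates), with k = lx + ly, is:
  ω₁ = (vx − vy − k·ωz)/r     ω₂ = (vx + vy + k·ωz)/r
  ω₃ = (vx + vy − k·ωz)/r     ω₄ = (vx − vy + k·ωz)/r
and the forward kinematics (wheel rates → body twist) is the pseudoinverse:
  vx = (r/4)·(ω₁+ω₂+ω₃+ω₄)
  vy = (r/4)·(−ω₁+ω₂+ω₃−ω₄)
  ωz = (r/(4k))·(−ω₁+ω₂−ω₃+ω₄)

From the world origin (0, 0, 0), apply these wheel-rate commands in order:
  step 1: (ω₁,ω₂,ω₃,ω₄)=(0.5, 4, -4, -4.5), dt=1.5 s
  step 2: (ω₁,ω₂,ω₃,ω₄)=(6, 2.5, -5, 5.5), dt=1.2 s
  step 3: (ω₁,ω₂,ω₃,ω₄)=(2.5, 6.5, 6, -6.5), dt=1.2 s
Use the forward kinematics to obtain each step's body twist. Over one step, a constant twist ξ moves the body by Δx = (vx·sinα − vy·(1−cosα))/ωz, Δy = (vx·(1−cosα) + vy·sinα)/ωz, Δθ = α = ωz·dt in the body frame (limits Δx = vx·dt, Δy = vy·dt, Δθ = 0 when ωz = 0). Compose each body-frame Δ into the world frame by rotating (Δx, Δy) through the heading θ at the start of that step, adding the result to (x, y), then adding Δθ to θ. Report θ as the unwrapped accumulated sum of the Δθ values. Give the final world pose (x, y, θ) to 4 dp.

step 1: ξ=(vx,vy,ωz)=(-0.0750, 0.0750, 0.1705), dt=1.5 → body Δ=(-0.1256, 0.0970, 0.2557) → world pose (-0.1256, 0.0970, 0.2557)
step 2: ξ=(vx,vy,ωz)=(0.1687, -0.2625, 0.3977), dt=1.2 → body Δ=(0.2687, -0.2558, 0.4773) → world pose (0.1990, -0.0825, 0.7330)
step 3: ξ=(vx,vy,ωz)=(0.1594, 0.3094, -0.4830), dt=1.2 → body Δ=(0.2853, 0.2969, -0.5795) → world pose (0.2124, 0.3290, 0.1534)

(0.2124, 0.3290, 0.1534)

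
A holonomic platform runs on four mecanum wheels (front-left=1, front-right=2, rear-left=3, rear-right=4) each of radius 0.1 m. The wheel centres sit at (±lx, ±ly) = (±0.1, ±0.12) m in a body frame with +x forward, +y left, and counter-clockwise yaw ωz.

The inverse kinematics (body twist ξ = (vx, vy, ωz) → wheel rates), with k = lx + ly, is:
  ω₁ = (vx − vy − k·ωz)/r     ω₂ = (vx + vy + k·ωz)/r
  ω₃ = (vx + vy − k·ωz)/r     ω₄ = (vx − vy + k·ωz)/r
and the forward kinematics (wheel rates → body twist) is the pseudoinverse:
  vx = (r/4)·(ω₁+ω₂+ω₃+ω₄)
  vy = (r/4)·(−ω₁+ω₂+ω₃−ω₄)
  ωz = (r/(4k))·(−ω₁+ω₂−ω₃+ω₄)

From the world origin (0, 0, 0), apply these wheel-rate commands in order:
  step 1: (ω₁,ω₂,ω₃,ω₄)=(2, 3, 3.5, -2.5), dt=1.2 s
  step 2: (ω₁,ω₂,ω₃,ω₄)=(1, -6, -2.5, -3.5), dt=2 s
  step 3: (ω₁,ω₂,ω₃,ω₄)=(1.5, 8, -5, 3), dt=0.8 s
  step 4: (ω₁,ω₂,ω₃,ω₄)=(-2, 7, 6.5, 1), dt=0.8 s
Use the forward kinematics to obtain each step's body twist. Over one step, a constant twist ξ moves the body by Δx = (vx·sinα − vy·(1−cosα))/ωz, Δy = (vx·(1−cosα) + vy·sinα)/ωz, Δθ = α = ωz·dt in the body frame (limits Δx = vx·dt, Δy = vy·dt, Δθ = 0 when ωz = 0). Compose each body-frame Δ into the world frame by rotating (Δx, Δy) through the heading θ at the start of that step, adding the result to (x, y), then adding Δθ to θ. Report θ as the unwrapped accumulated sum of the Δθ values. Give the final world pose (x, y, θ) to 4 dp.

(0.2967, 0.4286, -0.8636)

step 1: ξ=(vx,vy,ωz)=(0.1500, 0.1750, -0.5682), dt=1.2 → body Δ=(0.2352, 0.1351, -0.6818) → world pose (0.2352, 0.1351, -0.6818)
step 2: ξ=(vx,vy,ωz)=(-0.2750, -0.1500, -0.9091), dt=2.0 → body Δ=(-0.4987, 0.2166, -1.8182) → world pose (-0.0155, 0.6175, -2.5000)
step 3: ξ=(vx,vy,ωz)=(0.1875, -0.0375, 1.6477), dt=0.8 → body Δ=(0.1273, 0.0633, 1.3182) → world pose (-0.0795, 0.4907, -1.1818)
step 4: ξ=(vx,vy,ωz)=(0.3125, 0.3625, 0.3977), dt=0.8 → body Δ=(0.2001, 0.3246, 0.3182) → world pose (0.2967, 0.4286, -0.8636)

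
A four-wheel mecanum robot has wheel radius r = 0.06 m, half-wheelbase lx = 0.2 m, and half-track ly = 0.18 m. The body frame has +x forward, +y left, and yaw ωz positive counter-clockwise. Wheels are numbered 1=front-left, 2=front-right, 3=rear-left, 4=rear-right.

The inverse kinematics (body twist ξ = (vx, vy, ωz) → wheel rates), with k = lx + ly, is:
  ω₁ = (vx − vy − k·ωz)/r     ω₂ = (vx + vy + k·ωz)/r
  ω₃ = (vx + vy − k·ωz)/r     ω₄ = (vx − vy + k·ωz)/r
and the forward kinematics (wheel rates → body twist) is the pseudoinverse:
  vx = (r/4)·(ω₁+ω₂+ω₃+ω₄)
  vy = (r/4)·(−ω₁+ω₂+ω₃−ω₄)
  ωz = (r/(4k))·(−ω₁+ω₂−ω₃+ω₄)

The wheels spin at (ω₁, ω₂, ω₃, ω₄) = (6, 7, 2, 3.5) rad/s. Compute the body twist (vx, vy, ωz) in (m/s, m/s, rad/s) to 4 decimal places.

(0.2775, -0.0075, 0.0987)

k = lx + ly = 0.2 + 0.18 = 0.3800
ω₁+ω₂+ω₃+ω₄ = 18.5000  →  vx = (0.06/4)·18.5000 = 0.2775
−ω₁+ω₂+ω₃−ω₄ = -0.5000  →  vy = (0.06/4)·-0.5000 = -0.0075
−ω₁+ω₂−ω₃+ω₄ = 2.5000  →  ωz = (0.06/1.5200)·2.5000 = 0.0987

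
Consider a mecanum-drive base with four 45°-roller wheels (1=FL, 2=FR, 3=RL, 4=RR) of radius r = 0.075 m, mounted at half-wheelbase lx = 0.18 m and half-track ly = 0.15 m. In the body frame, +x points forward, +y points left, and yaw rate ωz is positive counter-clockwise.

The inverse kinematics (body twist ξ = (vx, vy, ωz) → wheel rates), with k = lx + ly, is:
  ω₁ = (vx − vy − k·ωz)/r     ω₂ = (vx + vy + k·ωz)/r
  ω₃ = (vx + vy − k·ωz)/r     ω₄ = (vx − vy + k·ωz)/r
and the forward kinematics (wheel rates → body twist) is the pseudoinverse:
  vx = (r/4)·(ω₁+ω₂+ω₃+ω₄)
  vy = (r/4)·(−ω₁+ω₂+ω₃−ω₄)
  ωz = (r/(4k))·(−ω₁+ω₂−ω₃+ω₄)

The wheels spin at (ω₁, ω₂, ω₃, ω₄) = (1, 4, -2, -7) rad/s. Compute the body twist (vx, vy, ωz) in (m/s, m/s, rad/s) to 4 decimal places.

(-0.0750, 0.1500, -0.1136)

k = lx + ly = 0.18 + 0.15 = 0.3300
ω₁+ω₂+ω₃+ω₄ = -4.0000  →  vx = (0.075/4)·-4.0000 = -0.0750
−ω₁+ω₂+ω₃−ω₄ = 8.0000  →  vy = (0.075/4)·8.0000 = 0.1500
−ω₁+ω₂−ω₃+ω₄ = -2.0000  →  ωz = (0.075/1.3200)·-2.0000 = -0.1136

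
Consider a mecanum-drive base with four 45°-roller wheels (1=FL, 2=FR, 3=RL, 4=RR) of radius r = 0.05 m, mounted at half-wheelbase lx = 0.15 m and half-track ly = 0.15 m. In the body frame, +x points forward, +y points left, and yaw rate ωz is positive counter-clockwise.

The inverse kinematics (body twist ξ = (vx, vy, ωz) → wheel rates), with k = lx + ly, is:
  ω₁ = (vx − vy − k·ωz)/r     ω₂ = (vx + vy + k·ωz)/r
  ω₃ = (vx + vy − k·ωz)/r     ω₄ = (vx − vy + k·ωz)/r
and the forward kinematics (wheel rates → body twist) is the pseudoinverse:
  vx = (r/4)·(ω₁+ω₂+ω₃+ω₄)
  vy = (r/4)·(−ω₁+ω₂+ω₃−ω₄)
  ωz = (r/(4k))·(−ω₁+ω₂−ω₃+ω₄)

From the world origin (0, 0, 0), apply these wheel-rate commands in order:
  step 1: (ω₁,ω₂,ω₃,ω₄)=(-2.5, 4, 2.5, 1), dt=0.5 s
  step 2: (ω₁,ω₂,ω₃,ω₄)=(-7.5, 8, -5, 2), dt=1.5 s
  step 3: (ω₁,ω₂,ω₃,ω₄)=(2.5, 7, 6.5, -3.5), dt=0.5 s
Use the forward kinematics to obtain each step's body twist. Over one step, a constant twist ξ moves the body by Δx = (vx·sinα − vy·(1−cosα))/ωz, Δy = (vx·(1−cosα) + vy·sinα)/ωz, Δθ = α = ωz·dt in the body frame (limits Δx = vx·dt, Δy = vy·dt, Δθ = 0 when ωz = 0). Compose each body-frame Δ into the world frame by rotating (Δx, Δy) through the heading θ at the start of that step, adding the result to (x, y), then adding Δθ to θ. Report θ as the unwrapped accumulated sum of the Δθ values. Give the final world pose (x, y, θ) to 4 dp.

step 1: ξ=(vx,vy,ωz)=(0.0625, 0.1000, 0.2083), dt=0.5 → body Δ=(0.0286, 0.0515, 0.1042) → world pose (0.0286, 0.0515, 0.1042)
step 2: ξ=(vx,vy,ωz)=(-0.0312, 0.1063, 0.9375), dt=1.5 → body Δ=(-0.1277, 0.0839, 1.4063) → world pose (-0.1071, 0.1217, 1.5104)
step 3: ξ=(vx,vy,ωz)=(0.1562, 0.1813, -0.2292), dt=0.5 → body Δ=(0.0831, 0.0860, -0.1146) → world pose (-0.1879, 0.2099, 1.3958)

(-0.1879, 0.2099, 1.3958)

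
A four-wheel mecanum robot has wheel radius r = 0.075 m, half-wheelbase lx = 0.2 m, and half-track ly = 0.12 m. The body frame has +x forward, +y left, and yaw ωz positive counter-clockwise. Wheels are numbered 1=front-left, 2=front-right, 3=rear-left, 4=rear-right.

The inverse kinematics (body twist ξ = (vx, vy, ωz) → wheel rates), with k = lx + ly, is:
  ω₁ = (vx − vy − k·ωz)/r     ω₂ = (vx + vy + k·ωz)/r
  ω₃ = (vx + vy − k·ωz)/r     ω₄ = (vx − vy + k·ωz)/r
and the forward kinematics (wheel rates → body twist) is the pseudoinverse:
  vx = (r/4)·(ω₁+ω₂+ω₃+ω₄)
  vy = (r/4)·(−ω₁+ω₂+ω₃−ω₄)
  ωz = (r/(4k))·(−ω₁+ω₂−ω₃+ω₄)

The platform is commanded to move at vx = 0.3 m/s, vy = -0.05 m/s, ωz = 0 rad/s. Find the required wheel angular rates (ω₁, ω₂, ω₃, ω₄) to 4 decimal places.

(4.6667, 3.3333, 3.3333, 4.6667)

k = lx + ly = 0.2 + 0.12 = 0.3200;  k·ωz = 0.3200·0 = 0.0000
ω₁ (FL) = (vx − vy − k·ωz)/r = 0.3500/0.075 = 4.6667
ω₂ (FR) = (vx + vy + k·ωz)/r = 0.2500/0.075 = 3.3333
ω₃ (RL) = (vx + vy − k·ωz)/r = 0.2500/0.075 = 3.3333
ω₄ (RR) = (vx − vy + k·ωz)/r = 0.3500/0.075 = 4.6667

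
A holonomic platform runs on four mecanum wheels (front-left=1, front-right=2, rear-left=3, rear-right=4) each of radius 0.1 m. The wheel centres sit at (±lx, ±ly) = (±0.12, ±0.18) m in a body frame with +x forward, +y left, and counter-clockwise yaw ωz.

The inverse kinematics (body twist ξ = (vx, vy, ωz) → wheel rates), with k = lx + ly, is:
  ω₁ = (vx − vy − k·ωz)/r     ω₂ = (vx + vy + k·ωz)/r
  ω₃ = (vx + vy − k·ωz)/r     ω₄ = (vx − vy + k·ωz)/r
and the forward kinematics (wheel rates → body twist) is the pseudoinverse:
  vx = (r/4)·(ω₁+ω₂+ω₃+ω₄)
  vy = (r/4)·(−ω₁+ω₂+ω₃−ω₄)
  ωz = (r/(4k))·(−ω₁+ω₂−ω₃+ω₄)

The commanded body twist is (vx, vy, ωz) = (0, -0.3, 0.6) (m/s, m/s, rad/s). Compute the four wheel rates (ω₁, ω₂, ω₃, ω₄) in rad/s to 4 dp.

k = lx + ly = 0.12 + 0.18 = 0.3000;  k·ωz = 0.3000·0.6 = 0.1800
ω₁ (FL) = (vx − vy − k·ωz)/r = 0.1200/0.1 = 1.2000
ω₂ (FR) = (vx + vy + k·ωz)/r = -0.1200/0.1 = -1.2000
ω₃ (RL) = (vx + vy − k·ωz)/r = -0.4800/0.1 = -4.8000
ω₄ (RR) = (vx − vy + k·ωz)/r = 0.4800/0.1 = 4.8000

(1.2000, -1.2000, -4.8000, 4.8000)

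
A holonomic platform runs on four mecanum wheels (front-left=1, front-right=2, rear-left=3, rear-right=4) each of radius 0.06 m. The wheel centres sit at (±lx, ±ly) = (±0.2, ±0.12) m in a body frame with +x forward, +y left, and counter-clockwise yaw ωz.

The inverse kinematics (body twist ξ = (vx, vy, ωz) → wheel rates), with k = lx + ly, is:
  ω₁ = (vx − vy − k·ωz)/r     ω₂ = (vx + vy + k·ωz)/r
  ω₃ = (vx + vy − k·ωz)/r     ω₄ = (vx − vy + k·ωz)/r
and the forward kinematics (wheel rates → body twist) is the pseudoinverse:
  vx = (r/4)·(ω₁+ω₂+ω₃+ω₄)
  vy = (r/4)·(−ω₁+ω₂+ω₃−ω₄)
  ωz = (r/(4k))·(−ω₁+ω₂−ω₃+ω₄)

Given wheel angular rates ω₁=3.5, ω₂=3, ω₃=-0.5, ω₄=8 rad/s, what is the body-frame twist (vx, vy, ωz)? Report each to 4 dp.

(0.2100, -0.1350, 0.3750)

k = lx + ly = 0.2 + 0.12 = 0.3200
ω₁+ω₂+ω₃+ω₄ = 14.0000  →  vx = (0.06/4)·14.0000 = 0.2100
−ω₁+ω₂+ω₃−ω₄ = -9.0000  →  vy = (0.06/4)·-9.0000 = -0.1350
−ω₁+ω₂−ω₃+ω₄ = 8.0000  →  ωz = (0.06/1.2800)·8.0000 = 0.3750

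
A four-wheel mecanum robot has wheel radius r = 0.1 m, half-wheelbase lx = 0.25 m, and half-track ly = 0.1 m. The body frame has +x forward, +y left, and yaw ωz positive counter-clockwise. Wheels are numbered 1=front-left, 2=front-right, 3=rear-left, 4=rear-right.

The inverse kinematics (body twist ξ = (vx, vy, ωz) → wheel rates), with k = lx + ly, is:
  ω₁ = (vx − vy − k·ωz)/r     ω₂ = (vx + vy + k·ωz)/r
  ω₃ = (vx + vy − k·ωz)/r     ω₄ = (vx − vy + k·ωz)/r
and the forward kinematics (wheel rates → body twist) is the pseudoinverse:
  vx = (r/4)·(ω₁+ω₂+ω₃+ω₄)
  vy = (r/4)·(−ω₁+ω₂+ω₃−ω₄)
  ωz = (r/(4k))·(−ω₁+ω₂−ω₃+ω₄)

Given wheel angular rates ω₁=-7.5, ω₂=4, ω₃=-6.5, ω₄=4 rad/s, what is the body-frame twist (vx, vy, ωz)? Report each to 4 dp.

(-0.1500, 0.0250, 1.5714)

k = lx + ly = 0.25 + 0.1 = 0.3500
ω₁+ω₂+ω₃+ω₄ = -6.0000  →  vx = (0.1/4)·-6.0000 = -0.1500
−ω₁+ω₂+ω₃−ω₄ = 1.0000  →  vy = (0.1/4)·1.0000 = 0.0250
−ω₁+ω₂−ω₃+ω₄ = 22.0000  →  ωz = (0.1/1.4000)·22.0000 = 1.5714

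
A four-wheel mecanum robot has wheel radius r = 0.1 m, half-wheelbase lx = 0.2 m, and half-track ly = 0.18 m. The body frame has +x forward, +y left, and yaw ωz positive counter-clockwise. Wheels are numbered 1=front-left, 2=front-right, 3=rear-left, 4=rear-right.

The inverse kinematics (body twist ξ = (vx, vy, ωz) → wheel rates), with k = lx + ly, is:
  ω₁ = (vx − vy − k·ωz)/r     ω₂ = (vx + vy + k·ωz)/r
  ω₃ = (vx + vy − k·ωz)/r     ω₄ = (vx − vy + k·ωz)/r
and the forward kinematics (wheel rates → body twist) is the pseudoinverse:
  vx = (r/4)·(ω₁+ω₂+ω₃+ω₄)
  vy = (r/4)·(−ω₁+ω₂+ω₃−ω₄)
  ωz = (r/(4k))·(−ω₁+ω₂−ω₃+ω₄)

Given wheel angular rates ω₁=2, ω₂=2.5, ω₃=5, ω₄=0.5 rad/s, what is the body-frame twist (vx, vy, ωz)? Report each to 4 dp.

k = lx + ly = 0.2 + 0.18 = 0.3800
ω₁+ω₂+ω₃+ω₄ = 10.0000  →  vx = (0.1/4)·10.0000 = 0.2500
−ω₁+ω₂+ω₃−ω₄ = 5.0000  →  vy = (0.1/4)·5.0000 = 0.1250
−ω₁+ω₂−ω₃+ω₄ = -4.0000  →  ωz = (0.1/1.5200)·-4.0000 = -0.2632

(0.2500, 0.1250, -0.2632)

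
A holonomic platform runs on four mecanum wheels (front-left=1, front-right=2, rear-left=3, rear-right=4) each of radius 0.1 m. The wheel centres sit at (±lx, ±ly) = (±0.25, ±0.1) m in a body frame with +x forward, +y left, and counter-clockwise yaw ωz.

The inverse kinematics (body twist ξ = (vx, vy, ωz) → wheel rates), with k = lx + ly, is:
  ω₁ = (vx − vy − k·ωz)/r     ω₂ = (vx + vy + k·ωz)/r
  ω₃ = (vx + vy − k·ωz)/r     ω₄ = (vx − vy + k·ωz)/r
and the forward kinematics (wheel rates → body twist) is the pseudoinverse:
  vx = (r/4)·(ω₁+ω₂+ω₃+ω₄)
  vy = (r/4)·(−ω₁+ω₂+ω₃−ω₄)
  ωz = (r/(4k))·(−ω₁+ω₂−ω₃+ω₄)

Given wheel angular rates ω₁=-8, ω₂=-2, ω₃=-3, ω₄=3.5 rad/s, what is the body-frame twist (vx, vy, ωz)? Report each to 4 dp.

(-0.2375, -0.0125, 0.8929)

k = lx + ly = 0.25 + 0.1 = 0.3500
ω₁+ω₂+ω₃+ω₄ = -9.5000  →  vx = (0.1/4)·-9.5000 = -0.2375
−ω₁+ω₂+ω₃−ω₄ = -0.5000  →  vy = (0.1/4)·-0.5000 = -0.0125
−ω₁+ω₂−ω₃+ω₄ = 12.5000  →  ωz = (0.1/1.4000)·12.5000 = 0.8929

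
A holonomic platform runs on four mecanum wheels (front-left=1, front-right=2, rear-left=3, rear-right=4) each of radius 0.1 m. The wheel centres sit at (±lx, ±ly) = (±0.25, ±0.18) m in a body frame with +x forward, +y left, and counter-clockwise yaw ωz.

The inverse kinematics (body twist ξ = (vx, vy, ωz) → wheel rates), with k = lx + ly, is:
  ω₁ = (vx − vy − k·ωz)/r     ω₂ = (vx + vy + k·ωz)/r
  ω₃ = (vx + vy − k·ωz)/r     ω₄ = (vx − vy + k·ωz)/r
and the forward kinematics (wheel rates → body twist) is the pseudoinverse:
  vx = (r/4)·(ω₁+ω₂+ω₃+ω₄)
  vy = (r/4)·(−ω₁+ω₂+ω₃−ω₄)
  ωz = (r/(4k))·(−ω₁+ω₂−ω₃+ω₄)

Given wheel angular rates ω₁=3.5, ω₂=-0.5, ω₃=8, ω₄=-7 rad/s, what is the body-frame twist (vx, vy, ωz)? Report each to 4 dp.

(0.1000, 0.2750, -1.1047)

k = lx + ly = 0.25 + 0.18 = 0.4300
ω₁+ω₂+ω₃+ω₄ = 4.0000  →  vx = (0.1/4)·4.0000 = 0.1000
−ω₁+ω₂+ω₃−ω₄ = 11.0000  →  vy = (0.1/4)·11.0000 = 0.2750
−ω₁+ω₂−ω₃+ω₄ = -19.0000  →  ωz = (0.1/1.7200)·-19.0000 = -1.1047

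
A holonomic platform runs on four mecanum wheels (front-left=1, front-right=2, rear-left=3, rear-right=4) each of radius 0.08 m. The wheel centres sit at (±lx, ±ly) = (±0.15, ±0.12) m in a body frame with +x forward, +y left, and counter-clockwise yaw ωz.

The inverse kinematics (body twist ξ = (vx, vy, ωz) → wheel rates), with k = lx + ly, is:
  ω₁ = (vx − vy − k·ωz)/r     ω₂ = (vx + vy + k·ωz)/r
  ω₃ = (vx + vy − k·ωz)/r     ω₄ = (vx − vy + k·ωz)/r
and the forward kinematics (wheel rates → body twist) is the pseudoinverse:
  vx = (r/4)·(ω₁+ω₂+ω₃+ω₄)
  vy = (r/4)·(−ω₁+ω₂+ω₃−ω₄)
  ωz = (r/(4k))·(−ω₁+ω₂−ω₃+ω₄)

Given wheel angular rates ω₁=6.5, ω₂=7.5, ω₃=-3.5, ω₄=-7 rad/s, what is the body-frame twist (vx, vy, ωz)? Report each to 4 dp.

(0.0700, 0.0900, -0.1852)

k = lx + ly = 0.15 + 0.12 = 0.2700
ω₁+ω₂+ω₃+ω₄ = 3.5000  →  vx = (0.08/4)·3.5000 = 0.0700
−ω₁+ω₂+ω₃−ω₄ = 4.5000  →  vy = (0.08/4)·4.5000 = 0.0900
−ω₁+ω₂−ω₃+ω₄ = -2.5000  →  ωz = (0.08/1.0800)·-2.5000 = -0.1852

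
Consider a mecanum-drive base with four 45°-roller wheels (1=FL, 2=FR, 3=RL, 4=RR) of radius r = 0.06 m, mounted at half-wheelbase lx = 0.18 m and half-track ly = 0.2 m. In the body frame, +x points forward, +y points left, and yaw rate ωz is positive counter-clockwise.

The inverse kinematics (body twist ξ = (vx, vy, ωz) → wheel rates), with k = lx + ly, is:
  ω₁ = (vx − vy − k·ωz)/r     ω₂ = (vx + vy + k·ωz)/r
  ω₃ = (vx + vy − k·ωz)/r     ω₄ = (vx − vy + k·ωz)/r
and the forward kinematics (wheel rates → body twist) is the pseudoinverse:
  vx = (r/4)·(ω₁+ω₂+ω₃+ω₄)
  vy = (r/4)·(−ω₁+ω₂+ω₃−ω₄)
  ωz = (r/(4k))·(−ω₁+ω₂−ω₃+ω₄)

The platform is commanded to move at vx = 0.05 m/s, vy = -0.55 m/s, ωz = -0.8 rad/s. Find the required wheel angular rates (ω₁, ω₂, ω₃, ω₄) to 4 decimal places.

(15.0667, -13.4000, -3.2667, 4.9333)

k = lx + ly = 0.18 + 0.2 = 0.3800;  k·ωz = 0.3800·-0.8 = -0.3040
ω₁ (FL) = (vx − vy − k·ωz)/r = 0.9040/0.06 = 15.0667
ω₂ (FR) = (vx + vy + k·ωz)/r = -0.8040/0.06 = -13.4000
ω₃ (RL) = (vx + vy − k·ωz)/r = -0.1960/0.06 = -3.2667
ω₄ (RR) = (vx − vy + k·ωz)/r = 0.2960/0.06 = 4.9333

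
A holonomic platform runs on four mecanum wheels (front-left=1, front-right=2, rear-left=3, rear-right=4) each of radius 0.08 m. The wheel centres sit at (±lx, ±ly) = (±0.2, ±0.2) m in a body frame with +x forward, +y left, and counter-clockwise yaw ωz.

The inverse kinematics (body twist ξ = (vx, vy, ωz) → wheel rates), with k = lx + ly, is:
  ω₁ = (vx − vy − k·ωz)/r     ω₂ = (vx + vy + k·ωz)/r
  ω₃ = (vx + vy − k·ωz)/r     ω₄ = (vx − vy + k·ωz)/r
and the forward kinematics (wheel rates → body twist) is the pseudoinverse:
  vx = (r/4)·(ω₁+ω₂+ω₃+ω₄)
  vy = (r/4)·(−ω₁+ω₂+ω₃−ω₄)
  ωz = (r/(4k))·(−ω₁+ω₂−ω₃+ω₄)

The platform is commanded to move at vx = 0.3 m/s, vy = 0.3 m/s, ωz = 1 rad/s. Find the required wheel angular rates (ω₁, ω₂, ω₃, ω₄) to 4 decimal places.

(-5.0000, 12.5000, 2.5000, 5.0000)

k = lx + ly = 0.2 + 0.2 = 0.4000;  k·ωz = 0.4000·1 = 0.4000
ω₁ (FL) = (vx − vy − k·ωz)/r = -0.4000/0.08 = -5.0000
ω₂ (FR) = (vx + vy + k·ωz)/r = 1.0000/0.08 = 12.5000
ω₃ (RL) = (vx + vy − k·ωz)/r = 0.2000/0.08 = 2.5000
ω₄ (RR) = (vx − vy + k·ωz)/r = 0.4000/0.08 = 5.0000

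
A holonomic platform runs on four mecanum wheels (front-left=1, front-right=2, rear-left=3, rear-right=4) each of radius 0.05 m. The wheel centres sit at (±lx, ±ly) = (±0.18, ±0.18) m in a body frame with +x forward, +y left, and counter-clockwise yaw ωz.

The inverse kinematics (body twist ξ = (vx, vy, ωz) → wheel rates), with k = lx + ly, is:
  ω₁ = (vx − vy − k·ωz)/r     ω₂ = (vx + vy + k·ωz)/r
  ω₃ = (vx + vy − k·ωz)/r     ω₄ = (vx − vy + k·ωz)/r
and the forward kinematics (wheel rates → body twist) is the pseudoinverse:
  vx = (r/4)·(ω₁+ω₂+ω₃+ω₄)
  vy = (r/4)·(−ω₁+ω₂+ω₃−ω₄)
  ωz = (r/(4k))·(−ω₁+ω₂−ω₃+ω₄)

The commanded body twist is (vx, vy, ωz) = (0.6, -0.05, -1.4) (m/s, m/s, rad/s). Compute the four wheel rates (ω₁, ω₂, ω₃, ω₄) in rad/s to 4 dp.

k = lx + ly = 0.18 + 0.18 = 0.3600;  k·ωz = 0.3600·-1.4 = -0.5040
ω₁ (FL) = (vx − vy − k·ωz)/r = 1.1540/0.05 = 23.0800
ω₂ (FR) = (vx + vy + k·ωz)/r = 0.0460/0.05 = 0.9200
ω₃ (RL) = (vx + vy − k·ωz)/r = 1.0540/0.05 = 21.0800
ω₄ (RR) = (vx − vy + k·ωz)/r = 0.1460/0.05 = 2.9200

(23.0800, 0.9200, 21.0800, 2.9200)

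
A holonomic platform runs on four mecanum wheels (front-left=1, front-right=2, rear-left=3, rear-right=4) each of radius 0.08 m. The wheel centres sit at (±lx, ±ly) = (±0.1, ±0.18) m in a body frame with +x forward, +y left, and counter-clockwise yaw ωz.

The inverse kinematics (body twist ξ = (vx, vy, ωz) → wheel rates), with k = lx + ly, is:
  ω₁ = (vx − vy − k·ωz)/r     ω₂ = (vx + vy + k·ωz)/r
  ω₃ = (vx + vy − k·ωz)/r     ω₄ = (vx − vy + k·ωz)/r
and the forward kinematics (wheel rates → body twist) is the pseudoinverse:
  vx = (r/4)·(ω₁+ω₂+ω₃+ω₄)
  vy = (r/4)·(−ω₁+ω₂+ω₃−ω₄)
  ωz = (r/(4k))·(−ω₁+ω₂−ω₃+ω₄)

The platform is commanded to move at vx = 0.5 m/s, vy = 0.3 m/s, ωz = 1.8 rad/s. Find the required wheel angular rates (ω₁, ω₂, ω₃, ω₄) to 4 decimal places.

(-3.8000, 16.3000, 3.7000, 8.8000)

k = lx + ly = 0.1 + 0.18 = 0.2800;  k·ωz = 0.2800·1.8 = 0.5040
ω₁ (FL) = (vx − vy − k·ωz)/r = -0.3040/0.08 = -3.8000
ω₂ (FR) = (vx + vy + k·ωz)/r = 1.3040/0.08 = 16.3000
ω₃ (RL) = (vx + vy − k·ωz)/r = 0.2960/0.08 = 3.7000
ω₄ (RR) = (vx − vy + k·ωz)/r = 0.7040/0.08 = 8.8000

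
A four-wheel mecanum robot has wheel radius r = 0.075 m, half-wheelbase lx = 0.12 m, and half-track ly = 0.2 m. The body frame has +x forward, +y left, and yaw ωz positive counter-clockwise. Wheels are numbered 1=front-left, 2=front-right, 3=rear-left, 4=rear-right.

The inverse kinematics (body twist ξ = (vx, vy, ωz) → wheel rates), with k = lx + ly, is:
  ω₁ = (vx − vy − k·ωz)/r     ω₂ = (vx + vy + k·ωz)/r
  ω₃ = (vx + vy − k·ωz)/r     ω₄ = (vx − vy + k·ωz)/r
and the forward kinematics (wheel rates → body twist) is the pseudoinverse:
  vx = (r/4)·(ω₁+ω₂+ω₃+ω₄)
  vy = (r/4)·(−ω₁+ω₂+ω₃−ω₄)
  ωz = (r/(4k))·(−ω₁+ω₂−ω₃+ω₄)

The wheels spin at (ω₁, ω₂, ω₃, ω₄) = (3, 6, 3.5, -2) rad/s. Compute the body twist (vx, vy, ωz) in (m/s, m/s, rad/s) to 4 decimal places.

k = lx + ly = 0.12 + 0.2 = 0.3200
ω₁+ω₂+ω₃+ω₄ = 10.5000  →  vx = (0.075/4)·10.5000 = 0.1969
−ω₁+ω₂+ω₃−ω₄ = 8.5000  →  vy = (0.075/4)·8.5000 = 0.1594
−ω₁+ω₂−ω₃+ω₄ = -2.5000  →  ωz = (0.075/1.2800)·-2.5000 = -0.1465

(0.1969, 0.1594, -0.1465)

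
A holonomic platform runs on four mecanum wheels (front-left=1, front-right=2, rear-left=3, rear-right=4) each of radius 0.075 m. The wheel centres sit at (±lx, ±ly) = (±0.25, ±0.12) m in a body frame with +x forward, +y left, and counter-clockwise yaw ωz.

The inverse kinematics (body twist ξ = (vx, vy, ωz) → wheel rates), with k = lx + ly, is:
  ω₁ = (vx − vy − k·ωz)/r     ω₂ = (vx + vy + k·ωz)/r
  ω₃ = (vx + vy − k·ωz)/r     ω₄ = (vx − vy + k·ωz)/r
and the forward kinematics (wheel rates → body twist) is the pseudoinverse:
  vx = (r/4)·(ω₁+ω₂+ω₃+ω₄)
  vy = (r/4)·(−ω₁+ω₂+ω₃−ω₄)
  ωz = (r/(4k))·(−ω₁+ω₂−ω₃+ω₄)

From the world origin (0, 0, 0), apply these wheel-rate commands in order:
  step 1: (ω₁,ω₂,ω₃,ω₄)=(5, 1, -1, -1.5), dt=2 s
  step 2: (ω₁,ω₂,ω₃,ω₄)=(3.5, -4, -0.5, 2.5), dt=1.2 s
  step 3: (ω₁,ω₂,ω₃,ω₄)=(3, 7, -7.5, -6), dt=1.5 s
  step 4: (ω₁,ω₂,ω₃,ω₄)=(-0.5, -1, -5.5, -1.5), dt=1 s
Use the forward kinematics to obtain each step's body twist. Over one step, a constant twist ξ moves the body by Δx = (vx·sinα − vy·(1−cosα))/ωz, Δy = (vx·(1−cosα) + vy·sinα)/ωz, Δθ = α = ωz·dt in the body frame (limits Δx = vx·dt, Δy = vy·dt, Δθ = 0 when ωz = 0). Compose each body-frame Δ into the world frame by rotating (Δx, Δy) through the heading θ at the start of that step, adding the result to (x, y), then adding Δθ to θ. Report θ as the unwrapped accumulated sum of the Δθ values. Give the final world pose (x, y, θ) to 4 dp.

step 1: ξ=(vx,vy,ωz)=(0.0656, -0.0656, -0.2280), dt=2.0 → body Δ=(0.0973, -0.1562, -0.4561) → world pose (0.0973, -0.1562, -0.4561)
step 2: ξ=(vx,vy,ωz)=(0.0281, -0.1969, -0.2280), dt=1.2 → body Δ=(0.0012, -0.2379, -0.2736) → world pose (-0.0064, -0.3703, -0.7297)
step 3: ξ=(vx,vy,ωz)=(-0.0656, 0.0469, 0.2787), dt=1.5 → body Δ=(-0.1101, 0.0480, 0.4181) → world pose (-0.0564, -0.2611, -0.3117)
step 4: ξ=(vx,vy,ωz)=(-0.1594, -0.0844, 0.1774), dt=1.0 → body Δ=(-0.1511, -0.0980, 0.1774) → world pose (-0.2303, -0.3081, -0.1343)

(-0.2303, -0.3081, -0.1343)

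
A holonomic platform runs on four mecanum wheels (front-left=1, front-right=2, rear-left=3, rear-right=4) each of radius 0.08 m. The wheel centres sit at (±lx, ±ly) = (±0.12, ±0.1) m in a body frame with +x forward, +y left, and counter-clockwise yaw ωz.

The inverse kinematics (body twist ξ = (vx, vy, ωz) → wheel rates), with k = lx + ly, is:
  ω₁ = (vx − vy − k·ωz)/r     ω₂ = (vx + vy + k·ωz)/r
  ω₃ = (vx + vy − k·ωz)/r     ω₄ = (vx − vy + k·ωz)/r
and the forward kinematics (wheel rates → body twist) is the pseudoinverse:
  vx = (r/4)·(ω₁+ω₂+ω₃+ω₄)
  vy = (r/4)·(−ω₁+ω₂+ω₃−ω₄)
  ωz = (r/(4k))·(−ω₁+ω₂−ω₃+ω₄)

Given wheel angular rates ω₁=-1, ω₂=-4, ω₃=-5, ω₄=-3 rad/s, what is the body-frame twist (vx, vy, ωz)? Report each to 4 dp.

(-0.2600, -0.1000, -0.0909)

k = lx + ly = 0.12 + 0.1 = 0.2200
ω₁+ω₂+ω₃+ω₄ = -13.0000  →  vx = (0.08/4)·-13.0000 = -0.2600
−ω₁+ω₂+ω₃−ω₄ = -5.0000  →  vy = (0.08/4)·-5.0000 = -0.1000
−ω₁+ω₂−ω₃+ω₄ = -1.0000  →  ωz = (0.08/0.8800)·-1.0000 = -0.0909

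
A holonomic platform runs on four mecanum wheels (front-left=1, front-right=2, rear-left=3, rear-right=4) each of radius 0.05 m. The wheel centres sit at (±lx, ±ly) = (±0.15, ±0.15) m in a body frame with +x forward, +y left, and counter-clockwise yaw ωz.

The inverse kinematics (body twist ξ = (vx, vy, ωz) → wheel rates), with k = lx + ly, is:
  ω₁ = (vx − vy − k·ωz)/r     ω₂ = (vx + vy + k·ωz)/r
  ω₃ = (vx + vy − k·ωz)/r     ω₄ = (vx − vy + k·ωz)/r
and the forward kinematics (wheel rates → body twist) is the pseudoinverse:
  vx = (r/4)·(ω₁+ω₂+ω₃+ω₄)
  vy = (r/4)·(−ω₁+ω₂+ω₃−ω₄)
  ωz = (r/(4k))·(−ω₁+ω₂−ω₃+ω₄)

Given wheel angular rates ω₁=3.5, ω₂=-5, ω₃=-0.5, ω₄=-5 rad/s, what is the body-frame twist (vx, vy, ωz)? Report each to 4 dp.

(-0.0875, -0.0500, -0.5417)

k = lx + ly = 0.15 + 0.15 = 0.3000
ω₁+ω₂+ω₃+ω₄ = -7.0000  →  vx = (0.05/4)·-7.0000 = -0.0875
−ω₁+ω₂+ω₃−ω₄ = -4.0000  →  vy = (0.05/4)·-4.0000 = -0.0500
−ω₁+ω₂−ω₃+ω₄ = -13.0000  →  ωz = (0.05/1.2000)·-13.0000 = -0.5417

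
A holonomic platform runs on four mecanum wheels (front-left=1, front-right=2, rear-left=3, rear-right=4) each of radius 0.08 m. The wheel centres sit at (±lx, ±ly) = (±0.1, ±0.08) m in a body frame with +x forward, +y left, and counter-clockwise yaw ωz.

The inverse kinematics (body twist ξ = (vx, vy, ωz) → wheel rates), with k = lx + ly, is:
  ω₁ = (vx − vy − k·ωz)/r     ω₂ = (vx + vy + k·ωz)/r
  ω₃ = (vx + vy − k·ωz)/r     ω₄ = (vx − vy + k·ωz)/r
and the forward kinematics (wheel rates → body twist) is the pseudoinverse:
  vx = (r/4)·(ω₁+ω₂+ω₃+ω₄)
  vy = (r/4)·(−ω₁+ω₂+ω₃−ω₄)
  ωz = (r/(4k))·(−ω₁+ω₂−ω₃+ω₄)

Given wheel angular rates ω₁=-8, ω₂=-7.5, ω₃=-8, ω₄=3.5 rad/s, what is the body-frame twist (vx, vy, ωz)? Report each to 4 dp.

k = lx + ly = 0.1 + 0.08 = 0.1800
ω₁+ω₂+ω₃+ω₄ = -20.0000  →  vx = (0.08/4)·-20.0000 = -0.4000
−ω₁+ω₂+ω₃−ω₄ = -11.0000  →  vy = (0.08/4)·-11.0000 = -0.2200
−ω₁+ω₂−ω₃+ω₄ = 12.0000  →  ωz = (0.08/0.7200)·12.0000 = 1.3333

(-0.4000, -0.2200, 1.3333)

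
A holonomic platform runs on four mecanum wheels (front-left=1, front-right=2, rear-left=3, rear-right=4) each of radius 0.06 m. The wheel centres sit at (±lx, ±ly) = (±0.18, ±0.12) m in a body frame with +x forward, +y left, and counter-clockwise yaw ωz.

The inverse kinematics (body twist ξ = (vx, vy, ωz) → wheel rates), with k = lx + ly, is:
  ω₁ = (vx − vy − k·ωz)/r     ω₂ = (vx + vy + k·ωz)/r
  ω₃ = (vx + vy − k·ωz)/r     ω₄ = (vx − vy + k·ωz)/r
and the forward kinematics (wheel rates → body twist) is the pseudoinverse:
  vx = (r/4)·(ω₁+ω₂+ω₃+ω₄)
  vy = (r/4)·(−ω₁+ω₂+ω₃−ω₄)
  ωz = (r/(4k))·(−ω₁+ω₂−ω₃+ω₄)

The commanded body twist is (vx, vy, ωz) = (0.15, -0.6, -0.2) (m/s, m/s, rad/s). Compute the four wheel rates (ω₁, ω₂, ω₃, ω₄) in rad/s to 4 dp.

(13.5000, -8.5000, -6.5000, 11.5000)

k = lx + ly = 0.18 + 0.12 = 0.3000;  k·ωz = 0.3000·-0.2 = -0.0600
ω₁ (FL) = (vx − vy − k·ωz)/r = 0.8100/0.06 = 13.5000
ω₂ (FR) = (vx + vy + k·ωz)/r = -0.5100/0.06 = -8.5000
ω₃ (RL) = (vx + vy − k·ωz)/r = -0.3900/0.06 = -6.5000
ω₄ (RR) = (vx − vy + k·ωz)/r = 0.6900/0.06 = 11.5000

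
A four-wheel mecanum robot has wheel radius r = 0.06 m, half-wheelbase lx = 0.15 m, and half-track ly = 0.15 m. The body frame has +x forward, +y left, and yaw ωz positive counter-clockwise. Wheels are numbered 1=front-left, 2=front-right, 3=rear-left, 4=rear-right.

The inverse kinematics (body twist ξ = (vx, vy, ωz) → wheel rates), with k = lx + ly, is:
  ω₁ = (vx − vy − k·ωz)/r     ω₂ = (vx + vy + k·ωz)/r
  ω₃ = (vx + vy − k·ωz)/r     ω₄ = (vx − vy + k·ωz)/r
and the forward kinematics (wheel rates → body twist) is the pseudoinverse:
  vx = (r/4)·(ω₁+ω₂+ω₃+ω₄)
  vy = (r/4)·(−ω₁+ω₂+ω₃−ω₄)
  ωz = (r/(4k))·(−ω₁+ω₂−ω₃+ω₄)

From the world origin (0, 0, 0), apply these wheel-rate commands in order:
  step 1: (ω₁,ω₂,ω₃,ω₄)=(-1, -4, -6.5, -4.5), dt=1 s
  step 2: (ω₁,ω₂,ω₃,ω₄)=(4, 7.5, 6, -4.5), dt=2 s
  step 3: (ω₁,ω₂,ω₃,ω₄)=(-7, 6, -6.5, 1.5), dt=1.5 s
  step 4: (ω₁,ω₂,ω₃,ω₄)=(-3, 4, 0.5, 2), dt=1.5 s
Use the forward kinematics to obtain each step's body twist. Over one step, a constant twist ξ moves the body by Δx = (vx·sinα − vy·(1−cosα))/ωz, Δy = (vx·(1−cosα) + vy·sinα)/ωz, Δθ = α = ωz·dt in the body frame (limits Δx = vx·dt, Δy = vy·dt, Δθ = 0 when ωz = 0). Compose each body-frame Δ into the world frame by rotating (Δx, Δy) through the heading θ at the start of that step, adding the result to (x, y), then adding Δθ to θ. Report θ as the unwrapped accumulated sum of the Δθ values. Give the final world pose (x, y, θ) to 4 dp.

(0.0665, 0.3787, 1.4625)

step 1: ξ=(vx,vy,ωz)=(-0.2400, -0.0750, -0.0500), dt=1.0 → body Δ=(-0.2418, -0.0690, -0.0500) → world pose (-0.2418, -0.0690, -0.0500)
step 2: ξ=(vx,vy,ωz)=(0.1950, 0.2100, -0.3500), dt=2.0 → body Δ=(0.5000, 0.2555, -0.7000) → world pose (0.2704, 0.1612, -0.7500)
step 3: ξ=(vx,vy,ωz)=(-0.0900, 0.0750, 1.0500), dt=1.5 → body Δ=(-0.1574, -0.0146, 1.5750) → world pose (0.1452, 0.2578, 0.8250)
step 4: ξ=(vx,vy,ωz)=(0.0525, 0.0825, 0.4250), dt=1.5 → body Δ=(0.0354, 0.1398, 0.6375) → world pose (0.0665, 0.3787, 1.4625)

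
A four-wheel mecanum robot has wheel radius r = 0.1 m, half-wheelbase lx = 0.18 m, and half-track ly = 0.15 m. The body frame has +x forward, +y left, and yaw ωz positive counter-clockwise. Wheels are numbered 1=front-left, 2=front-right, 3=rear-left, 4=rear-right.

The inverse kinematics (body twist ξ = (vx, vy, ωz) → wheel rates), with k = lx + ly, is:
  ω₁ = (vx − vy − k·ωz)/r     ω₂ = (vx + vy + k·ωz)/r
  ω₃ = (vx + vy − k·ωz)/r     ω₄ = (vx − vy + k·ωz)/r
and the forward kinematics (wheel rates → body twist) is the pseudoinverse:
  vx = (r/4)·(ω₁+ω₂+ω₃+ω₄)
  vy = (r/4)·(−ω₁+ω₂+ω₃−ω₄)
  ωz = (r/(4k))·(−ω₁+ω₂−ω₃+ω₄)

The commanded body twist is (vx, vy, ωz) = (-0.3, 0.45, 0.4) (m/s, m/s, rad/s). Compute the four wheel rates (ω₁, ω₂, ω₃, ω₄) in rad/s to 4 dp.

(-8.8200, 2.8200, 0.1800, -6.1800)

k = lx + ly = 0.18 + 0.15 = 0.3300;  k·ωz = 0.3300·0.4 = 0.1320
ω₁ (FL) = (vx − vy − k·ωz)/r = -0.8820/0.1 = -8.8200
ω₂ (FR) = (vx + vy + k·ωz)/r = 0.2820/0.1 = 2.8200
ω₃ (RL) = (vx + vy − k·ωz)/r = 0.0180/0.1 = 0.1800
ω₄ (RR) = (vx − vy + k·ωz)/r = -0.6180/0.1 = -6.1800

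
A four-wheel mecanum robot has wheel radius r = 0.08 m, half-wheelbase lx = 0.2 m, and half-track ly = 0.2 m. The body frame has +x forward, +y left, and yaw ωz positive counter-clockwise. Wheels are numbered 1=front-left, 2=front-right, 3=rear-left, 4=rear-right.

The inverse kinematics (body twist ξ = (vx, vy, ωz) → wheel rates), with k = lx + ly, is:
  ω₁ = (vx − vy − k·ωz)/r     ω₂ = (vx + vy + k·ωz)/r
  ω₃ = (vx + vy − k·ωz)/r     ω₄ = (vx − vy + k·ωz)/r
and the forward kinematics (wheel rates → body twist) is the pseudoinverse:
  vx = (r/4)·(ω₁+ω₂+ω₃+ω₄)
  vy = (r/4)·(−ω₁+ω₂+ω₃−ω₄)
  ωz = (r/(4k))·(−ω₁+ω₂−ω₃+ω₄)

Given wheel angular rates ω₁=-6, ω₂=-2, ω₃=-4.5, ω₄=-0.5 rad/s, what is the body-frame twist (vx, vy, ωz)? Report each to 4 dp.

k = lx + ly = 0.2 + 0.2 = 0.4000
ω₁+ω₂+ω₃+ω₄ = -13.0000  →  vx = (0.08/4)·-13.0000 = -0.2600
−ω₁+ω₂+ω₃−ω₄ = 0.0000  →  vy = (0.08/4)·0.0000 = 0.0000
−ω₁+ω₂−ω₃+ω₄ = 8.0000  →  ωz = (0.08/1.6000)·8.0000 = 0.4000

(-0.2600, 0.0000, 0.4000)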